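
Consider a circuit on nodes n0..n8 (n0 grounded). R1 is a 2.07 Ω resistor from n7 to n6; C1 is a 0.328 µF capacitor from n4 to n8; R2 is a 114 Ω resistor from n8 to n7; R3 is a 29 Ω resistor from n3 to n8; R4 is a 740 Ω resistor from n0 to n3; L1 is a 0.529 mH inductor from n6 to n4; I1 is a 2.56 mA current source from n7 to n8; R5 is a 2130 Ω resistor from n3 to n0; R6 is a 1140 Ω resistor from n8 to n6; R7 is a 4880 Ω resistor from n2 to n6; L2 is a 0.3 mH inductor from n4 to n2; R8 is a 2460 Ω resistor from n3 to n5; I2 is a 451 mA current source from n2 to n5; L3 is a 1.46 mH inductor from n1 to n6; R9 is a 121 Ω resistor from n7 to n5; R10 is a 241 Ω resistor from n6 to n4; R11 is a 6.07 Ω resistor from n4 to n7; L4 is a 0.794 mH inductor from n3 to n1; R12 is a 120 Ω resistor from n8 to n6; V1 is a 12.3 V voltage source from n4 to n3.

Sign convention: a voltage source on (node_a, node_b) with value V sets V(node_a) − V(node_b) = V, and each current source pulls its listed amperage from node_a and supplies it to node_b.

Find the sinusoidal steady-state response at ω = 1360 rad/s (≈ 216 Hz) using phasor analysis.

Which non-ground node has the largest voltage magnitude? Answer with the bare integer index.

5

Apply KCL at each of the 8 non-ground nodes and solve the resulting linear system.
Node n1: branches {L3, L4} → V_1 = 3.517+0.1032j
Node n2: branches {R7, L2, I2} → V_2 = 12.30-0.1842j
Node n3: branches {R3, R4, R5, R8, L4, V1} → V_3 = 0.000+0.000j
Node n4: branches {C1, L1, L2, R10, R11, V1} → V_4 = 12.30+0.000j
Node n5: branches {R8, I2, R9} → V_5 = 62.62+0.2074j
Node n6: branches {R1, L1, R6, R7, L3, R10, R12} → V_6 = 9.985+0.2930j
Node n7: branches {R1, R2, I1, R9, R11} → V_7 = 11.13+0.2176j
Node n8: branches {C1, R2, R3, I1, R6, R12} → V_8 = 3.663+0.1613j
Source currents: i(V1)=-0.2474+3.252j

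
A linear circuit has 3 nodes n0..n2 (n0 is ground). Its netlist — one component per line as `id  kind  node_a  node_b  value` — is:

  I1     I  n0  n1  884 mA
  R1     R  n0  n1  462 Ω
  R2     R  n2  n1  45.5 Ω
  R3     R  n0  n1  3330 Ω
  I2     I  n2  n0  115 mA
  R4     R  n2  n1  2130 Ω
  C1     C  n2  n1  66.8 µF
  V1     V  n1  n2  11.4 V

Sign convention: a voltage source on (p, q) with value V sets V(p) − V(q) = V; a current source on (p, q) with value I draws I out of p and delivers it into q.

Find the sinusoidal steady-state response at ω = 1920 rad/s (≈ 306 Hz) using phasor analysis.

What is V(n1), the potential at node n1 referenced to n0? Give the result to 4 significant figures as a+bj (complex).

Element admittances at ω=1920 rad/s:
  I1: injects 0.884 A into n1 (from n0)
  Y(R1) = 0.002165+0.000j S between n0,n1
  Y(R2) = 0.02198+0.000j S between n2,n1
  Y(R3) = 0.0003003+0.000j S between n0,n1
  I2: injects 0.115 A into n0 (from n2)
  Y(R4) = 0.0004695+0.000j S between n2,n1
  Y(C1) = 0.000+0.1283j S between n2,n1
  V1: constraint V(n1)−V(n2) = 11.4
Assemble and solve the 3×3 MNA system:
  V(n1)=312.0+0.000j  V(n2)=300.6+0.000j
  i(V1)=-0.1409-1.462j

312.0+0.000j V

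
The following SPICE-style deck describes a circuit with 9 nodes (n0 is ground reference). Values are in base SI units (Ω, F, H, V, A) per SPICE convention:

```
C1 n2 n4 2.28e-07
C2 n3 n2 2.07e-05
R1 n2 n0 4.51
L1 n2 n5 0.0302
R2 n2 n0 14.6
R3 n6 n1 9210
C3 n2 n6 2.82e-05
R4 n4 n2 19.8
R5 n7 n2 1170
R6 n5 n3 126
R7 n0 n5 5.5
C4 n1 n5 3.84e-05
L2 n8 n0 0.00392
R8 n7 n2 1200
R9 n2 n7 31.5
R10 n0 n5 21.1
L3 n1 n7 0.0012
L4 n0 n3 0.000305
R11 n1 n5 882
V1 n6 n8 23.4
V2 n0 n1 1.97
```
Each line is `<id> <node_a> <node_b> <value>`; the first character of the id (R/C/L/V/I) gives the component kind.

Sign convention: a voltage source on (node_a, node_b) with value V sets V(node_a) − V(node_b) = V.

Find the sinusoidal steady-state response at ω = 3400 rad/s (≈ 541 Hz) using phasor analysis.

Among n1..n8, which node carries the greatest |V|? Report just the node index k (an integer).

8

Element admittances at ω=3400 rad/s:
  Y(C1) = 0.000+0.0007752j S between n2,n4
  Y(C2) = 0.000+0.07038j S between n3,n2
  Y(R1) = 0.2217+0.000j S between n2,n0
  Y(L1) = 0.000-0.009739j S between n2,n5
  Y(R2) = 0.06849+0.000j S between n2,n0
  Y(R3) = 0.0001086+0.000j S between n6,n1
  Y(C3) = 0.000+0.09588j S between n2,n6
  Y(R4) = 0.05051+0.000j S between n4,n2
  Y(R5) = 0.0008547+0.000j S between n7,n2
  Y(R6) = 0.007937+0.000j S between n5,n3
  Y(R7) = 0.1818+0.000j S between n0,n5
  Y(C4) = 0.000+0.1306j S between n1,n5
  Y(L2) = 0.000-0.07503j S between n8,n0
  Y(R8) = 0.0008333+0.000j S between n7,n2
  Y(R9) = 0.03175+0.000j S between n2,n7
  Y(R10) = 0.04739+0.000j S between n0,n5
  Y(L3) = 0.000-0.2451j S between n1,n7
  Y(L4) = 0.000-0.9643j S between n0,n3
  Y(R11) = 0.001134+0.000j S between n1,n5
  V1: constraint V(n6)−V(n8) = 23.4
  V2: constraint V(n0)−V(n1) = 1.97
Assemble and solve the 10×10 MNA system:
  V(n1)=-1.970+0.000j  V(n2)=12.20-14.13j  V(n3)=-0.9420+1.111j  V(n4)=12.20-14.13j  V(n5)=-1.113-0.9766j  V(n6)=-27.76-65.10j  V(n7)=0.1807+1.640j  V(n8)=-51.16-65.10j
  i(V1)=-4.884+3.839j  i(V2)=-0.5275+0.4235j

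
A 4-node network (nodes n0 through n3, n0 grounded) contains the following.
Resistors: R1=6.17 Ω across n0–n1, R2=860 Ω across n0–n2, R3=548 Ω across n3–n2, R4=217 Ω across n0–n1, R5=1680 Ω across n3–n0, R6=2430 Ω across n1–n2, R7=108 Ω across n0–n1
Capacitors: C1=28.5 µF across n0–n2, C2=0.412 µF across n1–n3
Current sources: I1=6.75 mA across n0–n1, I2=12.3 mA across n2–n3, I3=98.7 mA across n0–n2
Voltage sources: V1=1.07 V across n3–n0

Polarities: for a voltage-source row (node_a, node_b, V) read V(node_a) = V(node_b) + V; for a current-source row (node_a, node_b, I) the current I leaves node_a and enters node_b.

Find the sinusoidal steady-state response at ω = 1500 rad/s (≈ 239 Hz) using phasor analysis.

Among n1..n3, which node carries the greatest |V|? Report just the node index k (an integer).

Element admittances at ω=1500 rad/s:
  Y(R1) = 0.1621+0.000j S between n0,n1
  Y(C1) = 0.000+0.04275j S between n0,n2
  Y(C2) = 0.000+0.0006180j S between n1,n3
  Y(R2) = 0.001163+0.000j S between n0,n2
  I1: injects 0.00675 A into n1 (from n0)
  Y(R3) = 0.001825+0.000j S between n3,n2
  Y(R4) = 0.004608+0.000j S between n0,n1
  Y(R5) = 0.0005952+0.000j S between n3,n0
  I2: injects 0.0123 A into n3 (from n2)
  Y(R6) = 0.0004115+0.000j S between n1,n2
  Y(R7) = 0.009259+0.000j S between n0,n1
  I3: injects 0.0987 A into n2 (from n0)
  V1: constraint V(n3)−V(n0) = 1.07
Assemble and solve the 4×4 MNA system:
  V(n1)=0.03865-0.001179j  V(n2)=0.1633-2.054j  V(n3)=1.070+0.000j
  i(V1)=0.01001-0.004386j

2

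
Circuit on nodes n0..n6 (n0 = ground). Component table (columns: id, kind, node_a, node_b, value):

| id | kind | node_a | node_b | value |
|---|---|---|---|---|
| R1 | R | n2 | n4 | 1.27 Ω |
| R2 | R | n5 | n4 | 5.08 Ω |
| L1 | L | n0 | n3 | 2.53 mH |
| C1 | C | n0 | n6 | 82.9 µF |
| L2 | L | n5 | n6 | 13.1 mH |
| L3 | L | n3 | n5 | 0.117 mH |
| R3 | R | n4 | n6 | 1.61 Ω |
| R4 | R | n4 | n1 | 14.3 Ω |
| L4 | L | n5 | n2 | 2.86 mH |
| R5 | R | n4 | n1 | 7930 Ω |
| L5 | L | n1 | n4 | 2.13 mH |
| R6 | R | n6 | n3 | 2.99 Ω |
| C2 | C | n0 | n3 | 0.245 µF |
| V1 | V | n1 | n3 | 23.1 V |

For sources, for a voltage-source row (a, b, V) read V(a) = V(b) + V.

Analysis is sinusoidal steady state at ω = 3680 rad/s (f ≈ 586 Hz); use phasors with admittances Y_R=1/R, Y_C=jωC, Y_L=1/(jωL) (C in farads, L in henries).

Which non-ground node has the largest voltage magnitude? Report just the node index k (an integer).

Apply KCL at each of the 6 non-ground nodes and solve the resulting linear system.
Node n1: branches {R4, R5, L5, V1} → V_1 = 17.68+1.788j
Node n2: branches {R1, L4} → V_2 = -0.04501-0.4436j
Node n3: branches {L1, L3, R6, C2, V1} → V_3 = -5.418+1.788j
Node n4: branches {R1, R2, R3, R4, R5, L5} → V_4 = -0.3473-1.033j
Node n5: branches {R2, L2, L3, L4} → V_5 = -4.929+2.061j
Node n6: branches {C1, L2, R3, R6} → V_6 = -1.891+0.6243j
Source currents: i(V1)=-1.623+2.102j

1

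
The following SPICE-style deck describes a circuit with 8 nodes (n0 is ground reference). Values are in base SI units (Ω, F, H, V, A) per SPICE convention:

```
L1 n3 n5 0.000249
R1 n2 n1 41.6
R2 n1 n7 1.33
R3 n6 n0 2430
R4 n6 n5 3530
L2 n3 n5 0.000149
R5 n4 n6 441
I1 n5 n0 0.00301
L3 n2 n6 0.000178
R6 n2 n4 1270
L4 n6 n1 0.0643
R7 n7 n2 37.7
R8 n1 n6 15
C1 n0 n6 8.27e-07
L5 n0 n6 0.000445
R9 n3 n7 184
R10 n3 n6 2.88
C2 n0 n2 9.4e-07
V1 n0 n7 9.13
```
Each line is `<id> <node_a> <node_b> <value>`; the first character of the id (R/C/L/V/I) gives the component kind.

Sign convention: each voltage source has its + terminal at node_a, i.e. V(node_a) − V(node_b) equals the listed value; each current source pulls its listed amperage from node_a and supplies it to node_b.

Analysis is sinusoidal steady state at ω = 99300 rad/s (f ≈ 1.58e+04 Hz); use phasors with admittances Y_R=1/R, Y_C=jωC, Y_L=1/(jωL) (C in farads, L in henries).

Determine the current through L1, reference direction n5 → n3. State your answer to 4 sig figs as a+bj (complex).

-0.001117+6.460e-06j A

Element admittances at ω=99300 rad/s:
  Y(L1) = 0.000-0.04044j S between n3,n5
  Y(R1) = 0.02404+0.000j S between n2,n1
  Y(R2) = 0.7519+0.000j S between n1,n7
  Y(R3) = 0.0004115+0.000j S between n6,n0
  Y(R4) = 0.0002833+0.000j S between n6,n5
  Y(L2) = 0.000-0.06759j S between n3,n5
  Y(R5) = 0.002268+0.000j S between n4,n6
  I1: injects 0.00301 A into n0 (from n5)
  Y(L3) = 0.000-0.05658j S between n2,n6
  Y(R6) = 0.0007874+0.000j S between n2,n4
  Y(L4) = 0.000-0.0001566j S between n6,n1
  Y(R7) = 0.02653+0.000j S between n7,n2
  Y(R8) = 0.06667+0.000j S between n1,n6
  Y(C1) = 0.000+0.08212j S between n0,n6
  Y(L5) = 0.000-0.02263j S between n0,n6
  Y(R9) = 0.005435+0.000j S between n3,n7
  Y(R10) = 0.3472+0.000j S between n3,n6
  Y(C2) = 0.000+0.09334j S between n0,n2
  V1: constraint V(n0)−V(n7) = 9.13
Assemble and solve the 8×8 MNA system:
  V(n1)=-8.509+0.3395j  V(n2)=-2.121+5.932j  V(n3)=-3.908+2.130j  V(n4)=-3.380+3.135j  V(n5)=-3.908+2.102j  V(n6)=-3.818+2.163j  V(n7)=-9.130+0.000j
  i(V1)=-0.6809-0.4242j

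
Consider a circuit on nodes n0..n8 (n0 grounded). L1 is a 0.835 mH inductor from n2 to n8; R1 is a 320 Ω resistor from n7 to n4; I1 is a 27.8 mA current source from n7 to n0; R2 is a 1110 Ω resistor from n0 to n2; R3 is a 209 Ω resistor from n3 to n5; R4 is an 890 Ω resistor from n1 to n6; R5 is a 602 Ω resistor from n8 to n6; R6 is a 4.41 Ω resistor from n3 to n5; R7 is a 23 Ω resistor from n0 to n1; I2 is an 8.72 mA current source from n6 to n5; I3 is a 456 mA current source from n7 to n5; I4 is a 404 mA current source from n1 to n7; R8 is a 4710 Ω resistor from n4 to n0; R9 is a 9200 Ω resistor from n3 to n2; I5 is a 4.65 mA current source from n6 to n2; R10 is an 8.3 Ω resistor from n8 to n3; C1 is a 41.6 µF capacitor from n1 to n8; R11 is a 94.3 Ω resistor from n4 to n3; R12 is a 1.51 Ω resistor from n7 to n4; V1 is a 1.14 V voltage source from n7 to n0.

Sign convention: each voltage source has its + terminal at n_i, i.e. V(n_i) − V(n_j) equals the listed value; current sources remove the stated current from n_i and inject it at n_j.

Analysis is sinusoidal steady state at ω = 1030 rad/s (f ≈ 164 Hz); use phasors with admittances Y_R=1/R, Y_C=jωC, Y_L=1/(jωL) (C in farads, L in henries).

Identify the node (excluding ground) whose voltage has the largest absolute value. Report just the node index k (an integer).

Apply KCL at each of the 8 non-ground nodes and solve the resulting linear system.
Node n1: branches {R4, R7, I4, C1} → V_1 = 0.08188+1.870j
Node n2: branches {L1, R2, R9, I5} → V_2 = 2.123-7.733j
Node n3: branches {R3, R6, R9, R10, R11} → V_3 = 5.597-7.120j
Node n4: branches {R1, R8, R11, R12} → V_4 = 1.210-0.1117j
Node n5: branches {R3, R6, I2, I3} → V_5 = 7.604-7.120j
Node n6: branches {R4, R5, I2, I5} → V_6 = -3.498-3.860j
Node n7: branches {R1, I1, I3, I4, R12, V1} → V_7 = 1.140+0.000j
Node n8: branches {L1, R5, R10, C1} → V_8 = 2.129-7.736j
Source currents: i(V1)=-0.03353-0.07429j

5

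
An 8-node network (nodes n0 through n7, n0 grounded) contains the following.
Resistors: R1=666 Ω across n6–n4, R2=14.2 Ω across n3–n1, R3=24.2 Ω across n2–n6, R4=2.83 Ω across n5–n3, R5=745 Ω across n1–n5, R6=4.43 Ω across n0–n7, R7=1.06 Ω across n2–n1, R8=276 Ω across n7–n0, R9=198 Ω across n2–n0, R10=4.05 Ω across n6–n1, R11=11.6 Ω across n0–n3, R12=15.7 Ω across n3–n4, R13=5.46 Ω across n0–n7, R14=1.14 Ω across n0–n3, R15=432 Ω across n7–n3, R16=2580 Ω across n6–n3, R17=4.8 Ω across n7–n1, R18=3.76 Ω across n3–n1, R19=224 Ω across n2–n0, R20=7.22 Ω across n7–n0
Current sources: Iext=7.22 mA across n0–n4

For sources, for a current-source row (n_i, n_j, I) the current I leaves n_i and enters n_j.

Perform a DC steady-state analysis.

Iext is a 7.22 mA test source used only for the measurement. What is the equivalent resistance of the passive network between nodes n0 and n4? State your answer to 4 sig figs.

Apply KCL at each of the 7 non-ground nodes and solve the resulting linear system.
Node n1: branches {R2, R5, R7, R10, R17, R18} → V_1 = 0.004867
Node n2: branches {R3, R7, R9, R19} → V_2 = 0.004845
Node n3: branches {R2, R4, R11, R12, R14, R15, R16, R18} → V_3 = 0.006673
Node n4: branches {R1, R12, Iext} → V_4 = 0.1174
Node n5: branches {R4, R5} → V_5 = 0.006667
Node n6: branches {R1, R3, R10, R16} → V_6 = 0.005449
Node n7: branches {R6, R8, R13, R15, R17, R20} → V_7 = 0.001352

R_eq = 16.26 Ω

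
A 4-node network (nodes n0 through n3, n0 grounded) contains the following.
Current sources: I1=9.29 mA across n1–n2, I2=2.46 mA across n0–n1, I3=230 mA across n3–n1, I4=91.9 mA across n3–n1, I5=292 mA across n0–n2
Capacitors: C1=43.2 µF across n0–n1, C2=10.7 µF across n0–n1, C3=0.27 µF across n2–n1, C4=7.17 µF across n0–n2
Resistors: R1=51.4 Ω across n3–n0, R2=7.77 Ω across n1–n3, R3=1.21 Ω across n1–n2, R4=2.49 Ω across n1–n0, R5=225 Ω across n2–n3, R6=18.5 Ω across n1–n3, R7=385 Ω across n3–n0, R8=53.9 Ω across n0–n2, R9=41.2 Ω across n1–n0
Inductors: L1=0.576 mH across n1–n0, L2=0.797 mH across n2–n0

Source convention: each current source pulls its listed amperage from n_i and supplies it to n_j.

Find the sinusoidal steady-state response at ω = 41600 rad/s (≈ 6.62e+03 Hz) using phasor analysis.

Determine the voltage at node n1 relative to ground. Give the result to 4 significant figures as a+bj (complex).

Element admittances at ω=41600 rad/s:
  I1: injects 0.00929 A into n2 (from n1)
  Y(C1) = 0.000+1.797j S between n0,n1
  I2: injects 0.00246 A into n1 (from n0)
  Y(R1) = 0.01946+0.000j S between n3,n0
  Y(L1) = 0.000-0.04173j S between n1,n0
  Y(R2) = 0.1287+0.000j S between n1,n3
  Y(R3) = 0.8264+0.000j S between n1,n2
  I3: injects 0.23 A into n1 (from n3)
  Y(L2) = 0.000-0.03016j S between n2,n0
  Y(C2) = 0.000+0.4451j S between n0,n1
  Y(R4) = 0.4016+0.000j S between n1,n0
  Y(C3) = 0.000+0.01123j S between n2,n1
  Y(R5) = 0.004444+0.000j S between n2,n3
  Y(R6) = 0.05405+0.000j S between n1,n3
  Y(C4) = 0.000+0.2983j S between n0,n2
  I4: injects 0.0919 A into n1 (from n3)
  Y(R7) = 0.002597+0.000j S between n3,n0
  Y(R8) = 0.01855+0.000j S between n0,n2
  Y(R9) = 0.02427+0.000j S between n1,n0
  I5: injects 0.292 A into n2 (from n0)
Assemble and solve the 3×3 MNA system:
  V(n1)=-0.006619-0.1227j  V(n2)=0.2729-0.2097j  V(n3)=-1.538-0.1116j

-0.006619-0.1227j V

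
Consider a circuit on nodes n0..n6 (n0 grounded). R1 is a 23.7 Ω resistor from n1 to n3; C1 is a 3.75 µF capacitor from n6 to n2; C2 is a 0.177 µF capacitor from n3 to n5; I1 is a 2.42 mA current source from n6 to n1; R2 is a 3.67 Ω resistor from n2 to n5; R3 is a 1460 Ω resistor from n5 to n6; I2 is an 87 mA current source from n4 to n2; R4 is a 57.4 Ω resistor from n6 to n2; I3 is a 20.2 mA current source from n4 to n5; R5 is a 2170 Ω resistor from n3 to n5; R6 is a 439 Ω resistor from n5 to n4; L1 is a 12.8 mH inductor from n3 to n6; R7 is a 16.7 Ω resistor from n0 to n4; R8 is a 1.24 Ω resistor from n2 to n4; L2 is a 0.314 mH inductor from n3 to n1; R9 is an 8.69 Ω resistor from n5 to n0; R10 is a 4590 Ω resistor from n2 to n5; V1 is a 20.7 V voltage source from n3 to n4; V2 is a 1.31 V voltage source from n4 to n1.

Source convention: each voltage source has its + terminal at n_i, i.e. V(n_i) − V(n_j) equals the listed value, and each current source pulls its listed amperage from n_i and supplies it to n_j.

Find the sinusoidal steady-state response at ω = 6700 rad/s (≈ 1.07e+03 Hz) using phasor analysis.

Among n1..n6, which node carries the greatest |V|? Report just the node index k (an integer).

3

Element admittances at ω=6700 rad/s:
  Y(R1) = 0.04219+0.000j S between n1,n3
  Y(C1) = 0.000+0.02513j S between n6,n2
  Y(C2) = 0.000+0.001186j S between n3,n5
  I1: injects 0.00242 A into n1 (from n6)
  Y(R2) = 0.2725+0.000j S between n2,n5
  Y(R3) = 0.0006849+0.000j S between n5,n6
  I2: injects 0.087 A into n2 (from n4)
  Y(R4) = 0.01742+0.000j S between n6,n2
  I3: injects 0.0202 A into n5 (from n4)
  Y(R5) = 0.0004608+0.000j S between n3,n5
  Y(R6) = 0.002278+0.000j S between n5,n4
  Y(L1) = 0.000-0.01166j S between n3,n6
  Y(R7) = 0.05988+0.000j S between n0,n4
  Y(R8) = 0.8065+0.000j S between n2,n4
  Y(L2) = 0.000-0.4753j S between n3,n1
  Y(R9) = 0.1151+0.000j S between n5,n0
  Y(R10) = 0.0002179+0.000j S between n2,n5
  V1: constraint V(n3)−V(n4) = 20.7
  V2: constraint V(n4)−V(n1) = 1.31
Assemble and solve the 8×8 MNA system:
  V(n1)=-1.507+0.1575j  V(n2)=0.05670-0.1860j  V(n3)=20.50+0.1575j  V(n4)=-0.1972+0.1575j  V(n5)=0.1026-0.08193j  V(n6)=-6.189-8.705j
  i(V1)=-1.041+10.75j  i(V2)=-0.9311+10.46j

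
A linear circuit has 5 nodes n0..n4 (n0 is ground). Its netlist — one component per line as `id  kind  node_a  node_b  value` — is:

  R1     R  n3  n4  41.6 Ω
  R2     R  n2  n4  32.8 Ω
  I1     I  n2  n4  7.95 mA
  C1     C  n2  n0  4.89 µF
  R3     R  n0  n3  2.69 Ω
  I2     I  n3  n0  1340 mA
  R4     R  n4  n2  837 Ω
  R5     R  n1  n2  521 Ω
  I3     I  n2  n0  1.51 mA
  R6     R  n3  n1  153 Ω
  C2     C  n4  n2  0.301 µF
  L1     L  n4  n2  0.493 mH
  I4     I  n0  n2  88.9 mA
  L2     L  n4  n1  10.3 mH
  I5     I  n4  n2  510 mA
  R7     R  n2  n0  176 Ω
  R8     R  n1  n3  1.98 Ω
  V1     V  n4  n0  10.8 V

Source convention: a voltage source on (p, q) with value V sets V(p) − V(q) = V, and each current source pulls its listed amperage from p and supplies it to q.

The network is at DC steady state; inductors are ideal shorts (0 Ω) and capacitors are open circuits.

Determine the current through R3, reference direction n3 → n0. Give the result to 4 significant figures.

1.821 A

Element admittances at DC:
  Y(R1) = 0.02404 S between n3,n4
  Y(R2) = 0.03049 S between n2,n4
  I1: injects 0.00795 A into n4 (from n2)
  Y(C1) = 0.000 S between n2,n0
  Y(R3) = 0.3717 S between n0,n3
  I2: injects 1.34 A into n0 (from n3)
  Y(R4) = 0.001195 S between n4,n2
  Y(R5) = 0.001919 S between n1,n2
  I3: injects 0.00151 A into n0 (from n2)
  Y(R6) = 0.006536 S between n3,n1
  Y(C2) = 0.000 S between n4,n2
  L1: short n4↔n2 (DC inductor)
  I4: injects 0.0889 A into n2 (from n0)
  L2: short n4↔n1 (DC inductor)
  I5: injects 0.51 A into n2 (from n4)
  Y(R7) = 0.005682 S between n2,n0
  Y(R8) = 0.5051 S between n1,n3
  V1: constraint V(n4)−V(n0) = 10.8
Assemble and solve the 7×7 MNA system:
  V(n1)=10.80  V(n2)=10.80  V(n3)=4.898  V(n4)=10.80
  i(L1)=-0.5281  i(L2)=3.019  i(V1)=-3.135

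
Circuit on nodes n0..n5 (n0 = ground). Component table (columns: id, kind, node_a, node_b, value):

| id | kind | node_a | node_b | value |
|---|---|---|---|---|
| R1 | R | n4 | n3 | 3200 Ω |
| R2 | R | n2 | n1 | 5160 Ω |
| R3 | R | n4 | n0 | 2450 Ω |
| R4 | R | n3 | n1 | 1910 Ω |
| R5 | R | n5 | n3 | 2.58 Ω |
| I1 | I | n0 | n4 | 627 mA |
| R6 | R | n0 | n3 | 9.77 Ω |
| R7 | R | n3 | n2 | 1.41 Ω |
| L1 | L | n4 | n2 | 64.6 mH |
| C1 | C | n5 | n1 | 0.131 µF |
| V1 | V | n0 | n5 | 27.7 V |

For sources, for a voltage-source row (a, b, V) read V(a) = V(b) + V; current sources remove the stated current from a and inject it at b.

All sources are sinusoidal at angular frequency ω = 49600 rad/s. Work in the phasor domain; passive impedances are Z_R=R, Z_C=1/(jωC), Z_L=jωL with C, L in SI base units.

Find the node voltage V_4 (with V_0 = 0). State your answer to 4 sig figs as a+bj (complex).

721.4+321.4j V

MNA unknowns: 5 node voltages V₁..V_5 plus 1 source current (V1)
R1: Y=0.0003125+0.000j on G[4,3]
R2: Y=0.0001938+0.000j on G[2,1]
R3: Y=0.0004082+0.000j on G[4,0]
R4: Y=0.0005236+0.000j on G[3,1]
R5: Y=0.3876+0.000j on G[5,3]
I1: z[0]−=0.627, z[4]+=0.627
R6: Y=0.1024+0.000j on G[0,3]
R7: Y=0.7092+0.000j on G[3,2]
L1: Y=0.000-0.0003121j on G[4,2]
C1: Y=0.000+0.006498j on G[5,1]
V1: row V0−V5=27.7, i_V1 at 0,5
solve → V1=-27.66-0.7126j, V2=-21.10-0.5950j, V3=-21.24-0.2683j, V4=721.4+321.4j, V5=-27.70+0.000j
aux → i_V1=-2.507+0.1037j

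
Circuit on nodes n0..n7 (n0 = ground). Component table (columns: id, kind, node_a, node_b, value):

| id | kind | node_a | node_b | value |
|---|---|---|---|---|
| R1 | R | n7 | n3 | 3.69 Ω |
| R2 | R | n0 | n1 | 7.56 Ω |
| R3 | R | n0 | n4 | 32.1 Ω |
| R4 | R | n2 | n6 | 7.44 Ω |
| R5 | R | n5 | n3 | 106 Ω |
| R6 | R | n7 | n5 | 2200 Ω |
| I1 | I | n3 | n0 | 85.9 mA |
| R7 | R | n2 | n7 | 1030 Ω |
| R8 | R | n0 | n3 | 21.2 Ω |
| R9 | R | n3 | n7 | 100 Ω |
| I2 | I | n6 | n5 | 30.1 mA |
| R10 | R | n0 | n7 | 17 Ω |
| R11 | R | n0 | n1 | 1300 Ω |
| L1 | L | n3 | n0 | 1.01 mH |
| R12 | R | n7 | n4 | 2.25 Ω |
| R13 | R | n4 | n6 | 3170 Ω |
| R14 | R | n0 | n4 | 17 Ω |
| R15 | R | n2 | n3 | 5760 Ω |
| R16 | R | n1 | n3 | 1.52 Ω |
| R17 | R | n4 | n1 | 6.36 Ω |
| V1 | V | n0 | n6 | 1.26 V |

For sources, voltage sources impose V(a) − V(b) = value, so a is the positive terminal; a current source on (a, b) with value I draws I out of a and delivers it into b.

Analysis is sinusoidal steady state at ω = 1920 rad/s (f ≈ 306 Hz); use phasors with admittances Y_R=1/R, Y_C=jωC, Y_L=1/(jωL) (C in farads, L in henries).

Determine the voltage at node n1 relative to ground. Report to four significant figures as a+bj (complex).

-0.03570-0.07175j V

Apply KCL at each of the 7 non-ground nodes and solve the resulting linear system.
Node n1: branches {R2, R11, R16, R17} → V_1 = -0.03570-0.07175j
Node n2: branches {R4, R7, R15} → V_2 = -1.250-0.0005793j
Node n3: branches {R1, R5, I1, R8, R9, L1, R15, R16} → V_3 = -0.04440-0.08955j
Node n4: branches {R3, R12, R13, R14, R17} → V_4 = -0.02947-0.05797j
Node n5: branches {R5, R6, I2} → V_5 = 3.000-0.08842j
Node n6: branches {R4, I2, R13, V1} → V_6 = -1.260+0.000j
Node n7: branches {R1, R6, R7, R9, R10, R12} → V_7 = -0.03236-0.06487j
Source currents: i(V1)=0.02832+9.615e-05j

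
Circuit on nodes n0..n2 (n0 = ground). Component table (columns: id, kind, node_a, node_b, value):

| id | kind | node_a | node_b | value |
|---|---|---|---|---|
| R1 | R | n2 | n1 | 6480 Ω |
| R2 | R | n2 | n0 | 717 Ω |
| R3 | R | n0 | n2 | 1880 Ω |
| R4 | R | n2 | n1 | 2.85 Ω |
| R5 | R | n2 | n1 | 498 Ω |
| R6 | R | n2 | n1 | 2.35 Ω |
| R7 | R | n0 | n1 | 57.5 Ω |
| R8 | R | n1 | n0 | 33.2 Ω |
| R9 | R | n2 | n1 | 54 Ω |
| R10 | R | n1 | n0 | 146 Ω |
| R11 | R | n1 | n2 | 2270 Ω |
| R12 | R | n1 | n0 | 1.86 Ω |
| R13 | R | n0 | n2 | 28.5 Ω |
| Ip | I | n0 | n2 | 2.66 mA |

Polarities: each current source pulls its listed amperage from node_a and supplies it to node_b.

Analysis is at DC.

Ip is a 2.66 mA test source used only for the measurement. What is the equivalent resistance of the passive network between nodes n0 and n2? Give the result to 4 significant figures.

Apply KCL at each of the 2 non-ground nodes and solve the resulting linear system.
Node n1: branches {R1, R4, R5, R6, R7, R8, R9, R10, R11, R12} → V_1 = 0.004052
Node n2: branches {R1, R2, R3, R4, R5, R6, R9, R11, R13, Ip} → V_2 = 0.007060

R_eq = 2.654 Ω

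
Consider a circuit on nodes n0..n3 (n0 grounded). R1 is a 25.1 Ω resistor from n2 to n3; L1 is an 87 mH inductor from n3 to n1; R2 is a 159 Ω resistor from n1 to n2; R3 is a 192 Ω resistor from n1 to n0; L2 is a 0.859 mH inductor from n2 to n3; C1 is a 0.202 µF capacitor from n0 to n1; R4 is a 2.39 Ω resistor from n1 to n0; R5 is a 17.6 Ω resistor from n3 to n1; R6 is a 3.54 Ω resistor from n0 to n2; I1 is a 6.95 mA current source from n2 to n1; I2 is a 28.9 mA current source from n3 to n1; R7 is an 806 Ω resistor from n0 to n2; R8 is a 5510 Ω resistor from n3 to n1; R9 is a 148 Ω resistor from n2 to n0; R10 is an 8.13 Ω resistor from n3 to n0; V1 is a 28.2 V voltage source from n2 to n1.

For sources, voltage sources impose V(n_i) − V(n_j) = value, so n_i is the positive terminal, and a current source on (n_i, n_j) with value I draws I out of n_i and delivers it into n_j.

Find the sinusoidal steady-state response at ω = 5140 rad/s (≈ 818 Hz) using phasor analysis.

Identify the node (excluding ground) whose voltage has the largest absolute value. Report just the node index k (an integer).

2

MNA unknowns: 3 node voltages V₁..V_3 plus 1 source current (V1)
R1: Y=0.03984+0.000j on G[2,3]
L1: Y=0.000-0.002236j on G[3,1]
R2: Y=0.006289+0.000j on G[1,2]
R3: Y=0.005208+0.000j on G[1,0]
L2: Y=0.000-0.2265j on G[2,3]
C1: Y=0.000+0.001038j on G[0,1]
R4: Y=0.4184+0.000j on G[1,0]
R5: Y=0.05682+0.000j on G[3,1]
R6: Y=0.2825+0.000j on G[0,2]
I1: z[2]−=0.00695, z[1]+=0.00695
I2: z[3]−=0.0289, z[1]+=0.0289
R7: Y=0.001241+0.000j on G[0,2]
R8: Y=0.0001815+0.000j on G[3,1]
R9: Y=0.006757+0.000j on G[2,0]
R10: Y=0.1230+0.000j on G[3,0]
V1: row V2−V1=28.2, i_V1 at 2,1
solve → V1=-12.82+1.222j, V2=15.38+1.222j, V3=7.868-6.985j
aux → i_V1=-6.808+1.018j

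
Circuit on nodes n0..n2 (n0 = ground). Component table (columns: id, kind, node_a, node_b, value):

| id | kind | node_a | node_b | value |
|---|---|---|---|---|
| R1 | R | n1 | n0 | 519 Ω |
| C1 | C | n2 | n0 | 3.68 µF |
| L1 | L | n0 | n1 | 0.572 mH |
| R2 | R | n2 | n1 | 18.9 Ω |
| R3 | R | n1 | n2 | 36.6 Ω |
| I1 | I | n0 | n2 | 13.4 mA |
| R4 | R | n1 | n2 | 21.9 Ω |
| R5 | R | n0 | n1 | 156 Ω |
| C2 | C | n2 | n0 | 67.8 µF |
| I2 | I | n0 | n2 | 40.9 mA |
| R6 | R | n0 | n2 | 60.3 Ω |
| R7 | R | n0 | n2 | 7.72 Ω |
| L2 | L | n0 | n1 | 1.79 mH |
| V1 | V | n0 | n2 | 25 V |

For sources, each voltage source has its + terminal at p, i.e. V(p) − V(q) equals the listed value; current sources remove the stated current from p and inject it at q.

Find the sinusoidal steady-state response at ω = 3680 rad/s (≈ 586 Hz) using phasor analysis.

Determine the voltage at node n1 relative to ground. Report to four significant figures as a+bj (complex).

MNA unknowns: 2 node voltages V₁..V_2 plus 1 source current (V1)
R1: Y=0.001927+0.000j on G[1,0]
C1: Y=0.000+0.01354j on G[2,0]
L1: Y=0.000-0.4751j on G[0,1]
R2: Y=0.05291+0.000j on G[2,1]
R3: Y=0.02732+0.000j on G[1,2]
I1: z[0]−=0.0134, z[2]+=0.0134
R4: Y=0.04566+0.000j on G[1,2]
R5: Y=0.006410+0.000j on G[0,1]
C2: Y=0.000+0.2495j on G[2,0]
I2: z[0]−=0.0409, z[2]+=0.0409
R6: Y=0.01658+0.000j on G[0,2]
R7: Y=0.1295+0.000j on G[0,2]
L2: Y=0.000-0.1518j on G[0,1]
V1: row V0−V2=25, i_V1 at 0,2
solve → V1=-1.028-4.801j, V2=-25.00+0.000j
aux → i_V1=-6.725-5.972j

-1.028-4.801j V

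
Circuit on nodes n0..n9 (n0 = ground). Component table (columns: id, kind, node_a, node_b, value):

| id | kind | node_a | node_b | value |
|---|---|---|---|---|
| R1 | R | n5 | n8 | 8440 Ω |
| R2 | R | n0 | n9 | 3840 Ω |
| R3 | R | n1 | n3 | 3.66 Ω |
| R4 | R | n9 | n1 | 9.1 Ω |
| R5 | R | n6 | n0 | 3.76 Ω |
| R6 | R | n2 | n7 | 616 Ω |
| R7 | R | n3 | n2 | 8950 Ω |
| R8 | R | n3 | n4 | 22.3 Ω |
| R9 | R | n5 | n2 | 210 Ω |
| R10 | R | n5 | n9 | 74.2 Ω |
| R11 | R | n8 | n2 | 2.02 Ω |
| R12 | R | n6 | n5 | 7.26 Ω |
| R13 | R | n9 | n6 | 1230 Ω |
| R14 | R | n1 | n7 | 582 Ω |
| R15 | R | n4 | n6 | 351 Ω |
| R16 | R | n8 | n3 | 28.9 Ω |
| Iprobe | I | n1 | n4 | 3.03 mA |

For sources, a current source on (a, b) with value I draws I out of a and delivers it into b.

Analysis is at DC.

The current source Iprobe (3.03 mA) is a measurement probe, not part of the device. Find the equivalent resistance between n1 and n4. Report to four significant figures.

R_eq = 24.49 Ω

Apply KCL at each of the 9 non-ground nodes and solve the resulting linear system.
Node n1: branches {R3, R4, R14, Iprobe} → V_1 = -0.01369
Node n2: branches {R6, R7, R9, R11} → V_2 = -0.003191
Node n3: branches {R3, R7, R8, R16} → V_3 = -0.003229
Node n4: branches {R8, R15, Iprobe} → V_4 = 0.06050
Node n5: branches {R1, R9, R10, R12} → V_5 = -0.001144
Node n6: branches {R5, R12, R13, R15} → V_6 = 1.196e-05
Node n7: branches {R6, R14} → V_7 = -0.008591
Node n8: branches {R1, R11, R16} → V_8 = -0.003193
Node n9: branches {R2, R4, R10, R13} → V_9 = -0.01222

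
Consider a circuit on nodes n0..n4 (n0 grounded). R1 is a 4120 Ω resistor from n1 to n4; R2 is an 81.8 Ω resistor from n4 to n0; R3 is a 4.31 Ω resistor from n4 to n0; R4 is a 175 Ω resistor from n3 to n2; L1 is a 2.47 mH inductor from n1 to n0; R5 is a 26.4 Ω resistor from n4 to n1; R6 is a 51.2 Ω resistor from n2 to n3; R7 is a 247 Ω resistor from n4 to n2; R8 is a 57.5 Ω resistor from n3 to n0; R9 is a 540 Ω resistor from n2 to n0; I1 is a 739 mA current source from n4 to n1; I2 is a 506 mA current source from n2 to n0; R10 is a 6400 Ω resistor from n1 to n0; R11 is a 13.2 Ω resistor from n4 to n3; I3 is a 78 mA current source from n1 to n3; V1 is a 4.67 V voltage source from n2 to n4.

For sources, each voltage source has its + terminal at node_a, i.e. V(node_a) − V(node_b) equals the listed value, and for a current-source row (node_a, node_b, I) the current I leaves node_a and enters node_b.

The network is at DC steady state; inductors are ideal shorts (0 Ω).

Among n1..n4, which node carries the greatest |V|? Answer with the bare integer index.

Element admittances at DC:
  Y(R1) = 0.0002427 S between n1,n4
  Y(R2) = 0.01222 S between n4,n0
  Y(R3) = 0.2320 S between n4,n0
  Y(R4) = 0.005714 S between n3,n2
  L1: short n1↔n0 (DC inductor)
  Y(R5) = 0.03788 S between n4,n1
  Y(R6) = 0.01953 S between n2,n3
  Y(R7) = 0.004049 S between n4,n2
  Y(R8) = 0.01739 S between n3,n0
  Y(R9) = 0.001852 S between n2,n0
  I1: injects 0.739 A into n1 (from n4)
  I2: injects 0.506 A into n0 (from n2)
  Y(R10) = 0.0001563 S between n1,n0
  Y(R11) = 0.07576 S between n4,n3
  I3: injects 0.078 A into n3 (from n1)
  V1: constraint V(n2)−V(n4) = 4.67
Assemble and solve the 6×6 MNA system:
  V(n1)=0.000  V(n2)=0.6425  V(n3)=-1.781  V(n4)=-4.027
  i(L1)=0.5075  i(V1)=-0.5873

4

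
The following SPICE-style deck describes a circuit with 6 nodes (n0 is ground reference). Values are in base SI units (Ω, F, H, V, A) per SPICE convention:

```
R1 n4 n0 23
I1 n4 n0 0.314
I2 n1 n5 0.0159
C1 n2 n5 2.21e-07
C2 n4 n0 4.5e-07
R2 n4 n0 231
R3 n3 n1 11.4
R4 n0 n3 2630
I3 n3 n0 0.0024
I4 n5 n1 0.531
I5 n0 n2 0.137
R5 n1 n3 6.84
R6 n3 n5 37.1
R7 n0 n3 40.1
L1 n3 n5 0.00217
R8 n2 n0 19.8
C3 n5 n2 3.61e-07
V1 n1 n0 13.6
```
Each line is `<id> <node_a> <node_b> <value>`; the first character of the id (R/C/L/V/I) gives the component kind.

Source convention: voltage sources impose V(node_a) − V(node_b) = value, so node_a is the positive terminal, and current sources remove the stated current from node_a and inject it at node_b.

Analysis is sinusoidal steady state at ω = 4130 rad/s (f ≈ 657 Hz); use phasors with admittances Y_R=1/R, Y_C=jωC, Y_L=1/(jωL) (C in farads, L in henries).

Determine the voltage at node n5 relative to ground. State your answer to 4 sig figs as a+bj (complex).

MNA unknowns: 5 node voltages V₁..V_5 plus 1 source current (V1)
R1: Y=0.04348+0.000j on G[4,0]
I1: z[4]−=0.314, z[0]+=0.314
I2: z[1]−=0.0159, z[5]+=0.0159
C1: Y=0.000+0.0009127j on G[2,5]
C2: Y=0.000+0.001858j on G[4,0]
R2: Y=0.004329+0.000j on G[4,0]
R3: Y=0.08772+0.000j on G[3,1]
R4: Y=0.0003802+0.000j on G[0,3]
I3: z[3]−=0.0024, z[0]+=0.0024
I4: z[5]−=0.531, z[1]+=0.531
I5: z[0]−=0.137, z[2]+=0.137
R5: Y=0.1462+0.000j on G[1,3]
R6: Y=0.02695+0.000j on G[3,5]
R7: Y=0.02494+0.000j on G[0,3]
L1: Y=0.000-0.1116j on G[3,5]
R8: Y=0.05051+0.000j on G[2,0]
C3: Y=0.000+0.001491j on G[5,2]
V1: row V1−V0=13.6, i_V1 at 1,0
solve → V1=13.60+0.000j, V2=2.944+0.3017j, V3=10.23-0.05877j, V4=-6.558+0.2549j, V5=9.282-4.551j
aux → i_V1=-0.2731-0.01375j

9.282-4.551j V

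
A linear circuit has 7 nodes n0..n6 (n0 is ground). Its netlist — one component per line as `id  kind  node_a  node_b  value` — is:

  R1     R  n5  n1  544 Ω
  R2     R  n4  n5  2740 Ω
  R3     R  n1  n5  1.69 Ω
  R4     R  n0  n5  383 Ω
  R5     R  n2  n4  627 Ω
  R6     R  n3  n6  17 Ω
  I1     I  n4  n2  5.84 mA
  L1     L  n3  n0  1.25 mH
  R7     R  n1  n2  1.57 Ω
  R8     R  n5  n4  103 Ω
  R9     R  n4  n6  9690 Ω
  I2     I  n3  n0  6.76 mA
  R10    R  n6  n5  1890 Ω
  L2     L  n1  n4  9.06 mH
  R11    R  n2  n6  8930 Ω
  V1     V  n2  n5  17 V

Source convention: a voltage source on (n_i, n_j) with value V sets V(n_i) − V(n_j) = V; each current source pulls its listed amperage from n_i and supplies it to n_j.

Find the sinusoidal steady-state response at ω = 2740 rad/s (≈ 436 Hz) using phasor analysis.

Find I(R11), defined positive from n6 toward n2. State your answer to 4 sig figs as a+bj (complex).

-0.001809-7.954e-06j A

Apply KCL at each of the 6 non-ground nodes and solve the resulting linear system.
Node n1: branches {R1, R3, R7, L2} → V_1 = 7.927+0.07047j
Node n2: branches {R5, I1, R7, R11, V1} → V_2 = 16.19+0.05279j
Node n3: branches {R6, L1, I2} → V_3 = 0.0004721-0.01590j
Node n4: branches {R2, R5, I1, R8, R9, L2} → V_4 = 7.387-1.795j
Node n5: branches {R1, R2, R3, R4, R8, R10, V1} → V_5 = -0.8115+0.05279j
Node n6: branches {R6, R9, R10, R11} → V_6 = 0.03649-0.01824j
Source currents: i(V1)=-5.272+0.008301j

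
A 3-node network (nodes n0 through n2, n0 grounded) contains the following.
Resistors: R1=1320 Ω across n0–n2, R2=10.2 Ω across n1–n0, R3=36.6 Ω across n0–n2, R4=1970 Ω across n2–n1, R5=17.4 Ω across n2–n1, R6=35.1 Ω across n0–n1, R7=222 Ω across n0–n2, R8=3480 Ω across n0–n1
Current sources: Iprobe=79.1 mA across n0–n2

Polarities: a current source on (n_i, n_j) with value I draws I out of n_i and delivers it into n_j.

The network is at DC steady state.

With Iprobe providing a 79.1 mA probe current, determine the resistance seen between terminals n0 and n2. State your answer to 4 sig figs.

MNA unknowns: 2 node voltages V₁..V_2
R1: Y=0.0007576 on G[0,2]
R2: Y=0.09804 on G[1,0]
R3: Y=0.02732 on G[0,2]
R4: Y=0.0005076 on G[2,1]
R5: Y=0.05747 on G[2,1]
R6: Y=0.02849 on G[0,1]
R7: Y=0.004505 on G[0,2]
R8: Y=0.0002874 on G[0,1]
Iprobe: z[0]−=0.0791, z[2]+=0.0791
solve → V1=0.3429, V2=1.093

R_eq = 13.82 Ω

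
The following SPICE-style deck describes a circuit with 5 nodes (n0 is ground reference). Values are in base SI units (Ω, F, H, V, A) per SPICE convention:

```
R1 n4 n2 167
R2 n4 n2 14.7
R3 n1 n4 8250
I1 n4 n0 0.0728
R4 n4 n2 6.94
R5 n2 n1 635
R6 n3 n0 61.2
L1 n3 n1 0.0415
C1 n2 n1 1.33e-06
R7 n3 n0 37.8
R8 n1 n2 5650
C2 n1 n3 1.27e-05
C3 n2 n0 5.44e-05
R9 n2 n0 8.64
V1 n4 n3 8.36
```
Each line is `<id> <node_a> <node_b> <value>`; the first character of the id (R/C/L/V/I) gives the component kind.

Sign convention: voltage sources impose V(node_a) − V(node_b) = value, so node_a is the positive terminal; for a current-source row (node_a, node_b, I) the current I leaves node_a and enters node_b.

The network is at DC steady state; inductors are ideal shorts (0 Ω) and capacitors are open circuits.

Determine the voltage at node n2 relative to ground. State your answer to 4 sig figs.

1.558 V

MNA unknowns: 4 node voltages V₁..V_4 plus 2 source currents (L1, V1)
R1: Y=0.005988 on G[4,2]
R2: Y=0.06803 on G[4,2]
R3: Y=0.0001212 on G[1,4]
I1: z[4]−=0.0728, z[0]+=0.0728
R4: Y=0.1441 on G[4,2]
R5: Y=0.001575 on G[2,1]
R6: Y=0.01634 on G[3,0]
L1: row V3−V1=0, i_L1 at 3,1
C1: Y=0.000 on G[2,1]
R7: Y=0.02646 on G[3,0]
R8: Y=0.0001770 on G[1,2]
C2: Y=0.000 on G[1,3]
C3: Y=0.000 on G[2,0]
R9: Y=0.1157 on G[2,0]
V1: row V4−V3=8.36, i_V1 at 4,3
solve → V1=-5.915, V2=1.558, V3=-5.915, V4=2.445
aux → i_L1=-0.01410, i_V1=-0.2672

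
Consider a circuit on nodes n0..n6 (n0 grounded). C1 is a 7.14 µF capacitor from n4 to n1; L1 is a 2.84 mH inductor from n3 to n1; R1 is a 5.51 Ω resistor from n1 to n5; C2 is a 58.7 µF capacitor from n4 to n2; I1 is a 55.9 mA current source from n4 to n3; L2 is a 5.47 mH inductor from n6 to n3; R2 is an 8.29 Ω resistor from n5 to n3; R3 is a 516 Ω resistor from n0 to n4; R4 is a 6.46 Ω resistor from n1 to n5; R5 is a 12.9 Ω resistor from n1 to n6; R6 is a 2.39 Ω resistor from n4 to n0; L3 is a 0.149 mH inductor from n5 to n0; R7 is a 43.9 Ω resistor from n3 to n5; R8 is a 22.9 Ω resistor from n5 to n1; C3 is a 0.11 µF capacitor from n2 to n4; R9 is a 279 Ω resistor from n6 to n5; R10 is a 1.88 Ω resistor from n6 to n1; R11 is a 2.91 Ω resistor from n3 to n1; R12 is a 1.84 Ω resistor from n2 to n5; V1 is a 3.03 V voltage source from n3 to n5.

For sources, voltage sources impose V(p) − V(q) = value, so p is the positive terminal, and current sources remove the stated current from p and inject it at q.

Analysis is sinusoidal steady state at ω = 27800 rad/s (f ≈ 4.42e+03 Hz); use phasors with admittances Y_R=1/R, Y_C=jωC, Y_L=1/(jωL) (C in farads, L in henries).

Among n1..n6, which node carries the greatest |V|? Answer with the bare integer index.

MNA unknowns: 6 node voltages V₁..V_6 plus 1 source current (V1)
C1: Y=0.000+0.1985j on G[4,1]
L1: Y=0.000-0.01267j on G[3,1]
R1: Y=0.1815+0.000j on G[1,5]
C2: Y=0.000+1.632j on G[4,2]
I1: z[4]−=0.0559, z[3]+=0.0559
L2: Y=0.000-0.006576j on G[6,3]
R2: Y=0.1206+0.000j on G[5,3]
R3: Y=0.001938+0.000j on G[0,4]
R4: Y=0.1548+0.000j on G[1,5]
R5: Y=0.07752+0.000j on G[1,6]
R6: Y=0.4184+0.000j on G[4,0]
L3: Y=0.000-0.2414j on G[5,0]
R7: Y=0.02278+0.000j on G[3,5]
R8: Y=0.04367+0.000j on G[5,1]
C3: Y=0.000+0.003058j on G[2,4]
R9: Y=0.003584+0.000j on G[6,5]
R10: Y=0.5319+0.000j on G[6,1]
R11: Y=0.3436+0.000j on G[3,1]
R12: Y=0.5435+0.000j on G[2,5]
V1: row V3−V5=3.03, i_V1 at 3,5
solve → V1=1.303-0.6900j, V2=0.06986+0.03761j, V3=3.089-0.3405j, V4=0.1955+0.03416j, V5=0.05948-0.3405j, V6=1.300-0.7072j
aux → i_V1=-0.9993-0.08572j

3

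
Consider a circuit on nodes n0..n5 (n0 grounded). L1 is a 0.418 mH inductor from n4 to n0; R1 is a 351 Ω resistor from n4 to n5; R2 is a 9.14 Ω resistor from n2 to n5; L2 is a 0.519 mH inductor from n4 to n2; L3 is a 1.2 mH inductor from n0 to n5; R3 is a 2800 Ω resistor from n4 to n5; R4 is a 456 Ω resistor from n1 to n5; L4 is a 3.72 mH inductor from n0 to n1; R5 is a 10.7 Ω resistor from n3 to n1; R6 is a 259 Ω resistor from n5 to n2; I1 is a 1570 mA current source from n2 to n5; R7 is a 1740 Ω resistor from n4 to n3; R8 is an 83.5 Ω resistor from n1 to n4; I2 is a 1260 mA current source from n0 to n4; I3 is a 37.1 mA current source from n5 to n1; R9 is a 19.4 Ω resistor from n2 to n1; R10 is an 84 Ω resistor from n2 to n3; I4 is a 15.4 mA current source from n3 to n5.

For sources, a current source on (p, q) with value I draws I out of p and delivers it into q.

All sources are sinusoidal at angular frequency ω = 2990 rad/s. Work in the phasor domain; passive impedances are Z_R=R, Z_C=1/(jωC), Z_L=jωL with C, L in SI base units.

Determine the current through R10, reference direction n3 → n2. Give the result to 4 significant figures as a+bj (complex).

Apply KCL at each of the 5 non-ground nodes and solve the resulting linear system.
Node n1: branches {R4, L4, R5, R8, I3, R9} → V_1 = -0.04734-0.9276j
Node n2: branches {R2, L2, R6, I1, R9, R10} → V_2 = -1.706-1.280j
Node n3: branches {R5, R7, R10, I4} → V_3 = -0.3830-0.9604j
Node n4: branches {L1, R1, L2, R3, R7, R8, I2} → V_4 = -0.7584+0.3138j
Node n5: branches {R1, R2, L3, R3, R4, R6, I1, I3, I4} → V_5 = 2.193+3.919j

0.01575+0.003804j A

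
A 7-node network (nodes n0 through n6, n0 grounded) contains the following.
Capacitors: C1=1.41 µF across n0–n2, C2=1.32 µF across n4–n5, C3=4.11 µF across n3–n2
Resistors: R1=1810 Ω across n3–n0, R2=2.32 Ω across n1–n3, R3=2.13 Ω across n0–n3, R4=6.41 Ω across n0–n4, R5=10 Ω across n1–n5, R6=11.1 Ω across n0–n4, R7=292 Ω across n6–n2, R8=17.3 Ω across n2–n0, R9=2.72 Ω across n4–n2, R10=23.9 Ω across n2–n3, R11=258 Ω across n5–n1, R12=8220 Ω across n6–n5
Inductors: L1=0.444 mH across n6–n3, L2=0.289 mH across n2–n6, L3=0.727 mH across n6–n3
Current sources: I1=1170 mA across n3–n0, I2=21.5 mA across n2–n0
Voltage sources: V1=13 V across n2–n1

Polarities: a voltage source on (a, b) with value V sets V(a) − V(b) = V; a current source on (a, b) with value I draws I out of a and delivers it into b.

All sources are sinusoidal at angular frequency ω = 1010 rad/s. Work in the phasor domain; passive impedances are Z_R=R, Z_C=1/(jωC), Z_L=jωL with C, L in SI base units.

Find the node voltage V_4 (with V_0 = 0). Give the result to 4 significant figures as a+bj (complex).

Apply KCL at each of the 6 non-ground nodes and solve the resulting linear system.
Node n1: branches {R2, R5, R11, V1} → V_1 = -14.02+2.118j
Node n2: branches {C1, R7, R8, R9, L2, I2, R10, C3, V1} → V_2 = -1.019+2.118j
Node n3: branches {R1, R2, L1, R3, I1, R10, C3, L3} → V_3 = -2.082-0.9066j
Node n4: branches {C2, R4, R6, R9} → V_4 = -0.6129+1.240j
Node n5: branches {C2, R5, R11, R12} → V_5 = -13.99+2.288j
Node n6: branches {L1, R7, L2, L3, R12} → V_6 = -1.564+0.5702j
Source currents: i(V1)=-5.148+1.286j

-0.6129+1.240j V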